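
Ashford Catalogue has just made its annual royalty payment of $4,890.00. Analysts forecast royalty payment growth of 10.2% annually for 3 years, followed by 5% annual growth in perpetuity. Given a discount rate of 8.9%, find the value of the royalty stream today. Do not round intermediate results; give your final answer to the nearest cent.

$151448.27

D_1 = 5388.78000
D_2 = 5938.43556
D_3 = 6544.15599
Terminal value at year 3: TV = D_3×(1+g_2)/(r−g_2) = 6871.36379/0.039 = 176188.81504
P_0 = D_1/(1+r)^1 + D_2/(1+r)^2 + D_3/(1+r)^3 + TV/(1+r)^3
    = 4948.37466 + 5007.44616 + 5067.22284 + 136425.23026 = 151448.27391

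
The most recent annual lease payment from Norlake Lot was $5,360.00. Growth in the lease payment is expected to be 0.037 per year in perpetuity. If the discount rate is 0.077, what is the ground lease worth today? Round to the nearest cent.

D₁ = D₀ × (1 + g) = $5,360.00 × 1.037 = $5,558.3200
Growing perpetuity: P = D₁ / (r − g) = $5,558.3200 / (0.077 − 0.037) = $138,958.00

$138958.00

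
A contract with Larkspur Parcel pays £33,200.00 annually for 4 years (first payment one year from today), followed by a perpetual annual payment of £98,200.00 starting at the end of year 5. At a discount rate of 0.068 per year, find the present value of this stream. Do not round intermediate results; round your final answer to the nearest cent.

PV of 4-year annuity: £33,200.00 × [1 − (1+0.068)^−4] / 0.068 = 112965.02367
Perpetuity value at year 4: £98,200.00 / 0.068 = 1444117.64706
PV of perpetuity: 1444117.64706 / (1+0.068)^4 = 1109986.16139
Total PV = 112965.02367 + 1109986.16139 = 1222951.18506

£1222951.19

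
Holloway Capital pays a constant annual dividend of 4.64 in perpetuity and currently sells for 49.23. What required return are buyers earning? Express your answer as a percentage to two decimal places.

P = C/r ⇒ r = C/P = 4.64/49.23 = 0.094251

9.43%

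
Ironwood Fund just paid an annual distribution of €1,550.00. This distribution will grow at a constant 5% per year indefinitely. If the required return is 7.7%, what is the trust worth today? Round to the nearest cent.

€60277.78

D₁ = D₀ × (1 + g) = €1,550.00 × 1.05 = €1,627.5000
Growing perpetuity: P = D₁ / (r − g) = €1,627.5000 / (0.077 − 0.05) = €60,277.78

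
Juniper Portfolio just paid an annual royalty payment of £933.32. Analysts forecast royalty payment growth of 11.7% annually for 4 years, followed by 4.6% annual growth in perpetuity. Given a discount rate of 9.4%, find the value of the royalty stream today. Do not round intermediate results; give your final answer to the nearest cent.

£26037.34

D_1 = 1042.51844
D_2 = 1164.49310
D_3 = 1300.73879
D_4 = 1452.92523
Terminal value at year 4: TV = D_4×(1+g_2)/(r−g_2) = 1519.75979/0.048 = 31661.66227
P_0 = D_1/(1+r)^1 + D_2/(1+r)^2 + D_3/(1+r)^3 + D_4/(1+r)^4 + TV/(1+r)^4
    = 952.94190 + 972.97633 + 993.43196 + 1014.31764 + 22103.67183 = 26037.33965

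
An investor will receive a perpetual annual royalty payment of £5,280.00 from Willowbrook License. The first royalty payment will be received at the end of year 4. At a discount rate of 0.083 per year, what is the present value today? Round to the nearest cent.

Value at end of year 3: C / r = £5,280.00 / 0.083 = £63,614.4578
Discount to today: PV = £63,614.4578 / (1 + 0.083)^3 = £63,614.4578 / 1.270239 = £50,080.71

£50080.71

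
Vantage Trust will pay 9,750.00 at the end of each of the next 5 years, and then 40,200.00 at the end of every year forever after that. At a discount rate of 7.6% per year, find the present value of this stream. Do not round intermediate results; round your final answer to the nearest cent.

406076.75

PV of 5-year annuity: 9,750.00 × [1 − (1+0.076)^−5] / 0.076 = 39342.80917
Perpetuity value at year 5: 40,200.00 / 0.076 = 528947.36842
PV of perpetuity: 528947.36842 / (1+0.076)^5 = 366733.93986
Total PV = 39342.80917 + 366733.93986 = 406076.74902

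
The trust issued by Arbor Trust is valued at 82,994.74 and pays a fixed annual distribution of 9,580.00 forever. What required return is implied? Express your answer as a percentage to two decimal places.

11.54%

P = C/r ⇒ r = C/P = 9,580.00/82,994.74 = 0.115429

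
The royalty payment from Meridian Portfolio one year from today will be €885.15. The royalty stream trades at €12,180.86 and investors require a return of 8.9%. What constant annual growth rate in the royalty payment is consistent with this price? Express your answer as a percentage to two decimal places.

P = D₁/(r−g) ⇒ g = r − D₁/P = 0.089 − €885.15/€12,180.86 = 0.016333

1.63%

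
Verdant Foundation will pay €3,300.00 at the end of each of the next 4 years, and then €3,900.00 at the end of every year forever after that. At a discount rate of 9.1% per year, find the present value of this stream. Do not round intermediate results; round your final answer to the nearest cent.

€40917.57

PV of 4-year annuity: €3,300.00 × [1 − (1+0.091)^−4] / 0.091 = 10667.65118
Perpetuity value at year 4: €3,900.00 / 0.091 = 42857.14286
PV of perpetuity: 42857.14286 / (1+0.091)^4 = 30249.91874
Total PV = 10667.65118 + 30249.91874 = 40917.56992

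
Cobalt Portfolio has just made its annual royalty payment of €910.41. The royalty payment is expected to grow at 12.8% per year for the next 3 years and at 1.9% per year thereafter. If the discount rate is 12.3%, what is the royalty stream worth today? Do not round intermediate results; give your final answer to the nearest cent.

D_1 = 1026.94248
D_2 = 1158.39112
D_3 = 1306.66518
Terminal value at year 3: TV = D_3×(1+g_2)/(r−g_2) = 1331.49182/0.104 = 12802.80595
P_0 = D_1/(1+r)^1 + D_2/(1+r)^2 + D_3/(1+r)^3 + TV/(1+r)^3
    = 914.46347 + 918.53499 + 922.62464 + 9039.94721 = 11795.57032

€11795.57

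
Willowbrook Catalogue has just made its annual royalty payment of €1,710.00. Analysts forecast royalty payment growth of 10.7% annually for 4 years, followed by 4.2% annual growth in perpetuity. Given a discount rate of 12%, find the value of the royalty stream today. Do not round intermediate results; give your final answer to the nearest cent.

D_1 = 1892.97000
D_2 = 2095.51779
D_3 = 2319.73819
D_4 = 2567.95018
Terminal value at year 4: TV = D_4×(1+g_2)/(r−g_2) = 2675.80409/0.078 = 34305.18061
P_0 = D_1/(1+r)^1 + D_2/(1+r)^2 + D_3/(1+r)^3 + D_4/(1+r)^4 + TV/(1+r)^4
    = 1690.15179 + 1670.53395 + 1651.14383 + 1631.97876 + 21801.56246 = 28445.37079

€28445.37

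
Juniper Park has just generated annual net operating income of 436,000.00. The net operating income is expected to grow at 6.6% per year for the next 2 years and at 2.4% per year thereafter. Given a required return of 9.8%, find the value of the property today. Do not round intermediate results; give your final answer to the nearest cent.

D_1 = 464776.00000
D_2 = 495451.21600
Terminal value at year 2: TV = D_2×(1+g_2)/(r−g_2) = 507342.04518/0.074 = 6855973.58357
P_0 = D_1/(1+r)^1 + D_2/(1+r)^2 + TV/(1+r)^2
    = 423293.26047 + 410956.84487 + 5686754.17763 = 6521004.28297

6521004.28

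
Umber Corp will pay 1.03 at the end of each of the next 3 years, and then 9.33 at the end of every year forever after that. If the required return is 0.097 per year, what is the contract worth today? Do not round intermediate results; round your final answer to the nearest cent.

75.44

PV of 3-year annuity: 1.03 × [1 − (1+0.097)^−3] / 0.097 = 2.57505
Perpetuity value at year 3: 9.33 / 0.097 = 96.18557
PV of perpetuity: 96.18557 / (1+0.097)^3 = 72.86014
Total PV = 2.57505 + 72.86014 = 75.43519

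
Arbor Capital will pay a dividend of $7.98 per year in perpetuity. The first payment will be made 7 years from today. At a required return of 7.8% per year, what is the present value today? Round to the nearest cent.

Value at end of year 6: C / r = $7.98 / 0.078 = $102.3077
Discount to today: PV = $102.3077 / (1 + 0.078)^6 = $102.3077 / 1.569324 = $65.19

$65.19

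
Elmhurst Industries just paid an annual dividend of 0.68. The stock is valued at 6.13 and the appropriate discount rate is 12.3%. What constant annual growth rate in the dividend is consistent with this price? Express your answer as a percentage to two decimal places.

1.09%

P = D₀(1+g)/(r−g) ⇒ P(r−g) = D₀(1+g) ⇒ g(P+D₀) = P·r − D₀
g = (P·r − D₀)/(P + D₀) = (6.13×0.123 − 0.68) / (6.13 + 0.68) = 0.010865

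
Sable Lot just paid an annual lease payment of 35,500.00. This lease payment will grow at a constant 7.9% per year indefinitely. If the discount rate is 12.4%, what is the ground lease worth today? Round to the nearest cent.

D₁ = D₀ × (1 + g) = 35,500.00 × 1.079 = 38,304.5000
Growing perpetuity: P = D₁ / (r − g) = 38,304.5000 / (0.124 − 0.079) = 851,211.11

851211.11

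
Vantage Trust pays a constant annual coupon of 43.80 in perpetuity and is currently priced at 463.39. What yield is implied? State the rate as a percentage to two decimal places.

P = C/r ⇒ r = C/P = 43.80/463.39 = 0.094521

9.45%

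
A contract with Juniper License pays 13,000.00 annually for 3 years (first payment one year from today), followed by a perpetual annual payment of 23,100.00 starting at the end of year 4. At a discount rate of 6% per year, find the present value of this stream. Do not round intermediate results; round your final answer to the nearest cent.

358002.58

PV of 3-year annuity: 13,000.00 × [1 − (1+0.06)^−3] / 0.06 = 34749.15534
Perpetuity value at year 3: 23,100.00 / 0.06 = 385000.00000
PV of perpetuity: 385000.00000 / (1+0.06)^3 = 323253.42397
Total PV = 34749.15534 + 323253.42397 = 358002.57931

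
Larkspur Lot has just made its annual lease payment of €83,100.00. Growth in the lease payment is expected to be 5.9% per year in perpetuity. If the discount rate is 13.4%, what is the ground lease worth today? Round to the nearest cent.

D₁ = D₀ × (1 + g) = €83,100.00 × 1.059 = €88,002.9000
Growing perpetuity: P = D₁ / (r − g) = €88,002.9000 / (0.134 − 0.059) = €1,173,372.00

€1173372.00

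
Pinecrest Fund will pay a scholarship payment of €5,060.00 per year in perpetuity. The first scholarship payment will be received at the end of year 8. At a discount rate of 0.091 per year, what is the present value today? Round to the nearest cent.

€30222.88

Value at end of year 7: C / r = €5,060.00 / 0.091 = €55,604.3956
Discount to today: PV = €55,604.3956 / (1 + 0.091)^7 = €55,604.3956 / 1.839811 = €30,222.88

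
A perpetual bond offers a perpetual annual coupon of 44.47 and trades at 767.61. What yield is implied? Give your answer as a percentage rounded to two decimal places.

5.79%

P = C/r ⇒ r = C/P = 44.47/767.61 = 0.057933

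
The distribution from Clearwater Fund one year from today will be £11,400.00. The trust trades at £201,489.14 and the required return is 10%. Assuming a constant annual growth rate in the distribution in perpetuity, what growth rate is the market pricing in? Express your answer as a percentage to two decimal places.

P = D₁/(r−g) ⇒ g = r − D₁/P = 0.1 − £11,400.00/£201,489.14 = 0.043421

4.34%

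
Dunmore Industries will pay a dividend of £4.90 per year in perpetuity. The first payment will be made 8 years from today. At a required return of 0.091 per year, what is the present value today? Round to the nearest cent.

Value at end of year 7: C / r = £4.90 / 0.091 = £53.8462
Discount to today: PV = £53.8462 / (1 + 0.091)^7 = £53.8462 / 1.839811 = £29.27

£29.27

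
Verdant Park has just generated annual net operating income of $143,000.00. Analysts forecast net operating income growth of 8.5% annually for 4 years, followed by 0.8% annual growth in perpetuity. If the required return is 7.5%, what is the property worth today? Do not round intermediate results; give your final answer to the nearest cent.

D_1 = 155155.00000
D_2 = 168343.17500
D_3 = 182652.34488
D_4 = 198177.79419
Terminal value at year 4: TV = D_4×(1+g_2)/(r−g_2) = 199763.21654/0.067 = 2981540.54542
P_0 = D_1/(1+r)^1 + D_2/(1+r)^2 + D_3/(1+r)^3 + D_4/(1+r)^4 + TV/(1+r)^4
    = 144330.23256 + 145672.83937 + 147027.93555 + 148395.63728 + 2232579.13996 = 2818005.78472

$2818005.78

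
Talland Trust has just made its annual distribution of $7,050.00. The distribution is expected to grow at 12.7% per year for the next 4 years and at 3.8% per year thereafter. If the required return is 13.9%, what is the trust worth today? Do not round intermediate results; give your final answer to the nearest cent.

$96914.01

D_1 = 7945.35000
D_2 = 8954.40945
D_3 = 10091.61945
D_4 = 11373.25512
Terminal value at year 4: TV = D_4×(1+g_2)/(r−g_2) = 11805.43881/0.101 = 116885.53282
P_0 = D_1/(1+r)^1 + D_2/(1+r)^2 + D_3/(1+r)^3 + D_4/(1+r)^4 + TV/(1+r)^4
    = 6975.72432 + 6902.23117 + 6829.51232 + 6757.55960 + 69448.97888 = 96914.00629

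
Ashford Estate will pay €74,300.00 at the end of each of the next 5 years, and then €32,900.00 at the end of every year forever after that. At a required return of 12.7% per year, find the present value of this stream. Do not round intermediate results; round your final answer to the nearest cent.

PV of 5-year annuity: €74,300.00 × [1 − (1+0.127)^−5] / 0.127 = 263254.57979
Perpetuity value at year 5: €32,900.00 / 0.127 = 259055.11811
PV of perpetuity: 259055.11811 / (1+0.127)^5 = 142486.13190
Total PV = 263254.57979 + 142486.13190 = 405740.71169

€405740.71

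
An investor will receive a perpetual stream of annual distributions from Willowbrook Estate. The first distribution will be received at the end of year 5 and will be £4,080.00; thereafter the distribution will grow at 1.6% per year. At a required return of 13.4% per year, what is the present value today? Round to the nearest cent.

£20908.65

Value at end of year 4: C₁ / (r − g) = £4,080.00 / (0.134 − 0.016) = £34,576.2712
Discount to today: PV = £34,576.2712 / (1 + 0.134)^4 = £34,576.2712 / 1.653683 = £20,908.65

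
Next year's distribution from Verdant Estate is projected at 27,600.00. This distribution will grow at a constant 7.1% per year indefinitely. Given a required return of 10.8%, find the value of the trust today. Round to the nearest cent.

Growing perpetuity: P = D₁ / (r − g) = 27,600.0000 / (0.108 − 0.071) = 745,945.95

745945.95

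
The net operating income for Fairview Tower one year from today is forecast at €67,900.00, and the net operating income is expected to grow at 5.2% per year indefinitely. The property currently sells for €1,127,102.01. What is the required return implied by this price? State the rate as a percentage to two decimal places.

11.22%

P = D₁/(r − g) ⇒ r = D₁/P + g = €67,900.0000/€1,127,102.01 + 0.052 = 0.060243 + 0.052 = 0.112243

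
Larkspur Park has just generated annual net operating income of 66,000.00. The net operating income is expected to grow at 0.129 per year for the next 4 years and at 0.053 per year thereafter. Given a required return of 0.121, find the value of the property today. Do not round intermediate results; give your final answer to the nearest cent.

D_1 = 74514.00000
D_2 = 84126.30600
D_3 = 94978.59947
D_4 = 107230.83881
Terminal value at year 4: TV = D_4×(1+g_2)/(r−g_2) = 112914.07326/0.068 = 1660501.07740
P_0 = D_1/(1+r)^1 + D_2/(1+r)^2 + D_3/(1+r)^3 + D_4/(1+r)^4 + TV/(1+r)^4
    = 66471.00803 + 66945.37740 + 67423.13210 + 67904.29629 + 1051517.99989 = 1320261.81371

1320261.81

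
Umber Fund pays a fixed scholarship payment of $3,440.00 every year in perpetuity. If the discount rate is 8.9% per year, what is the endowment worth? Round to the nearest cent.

Level perpetuity: PV = C / r = $3,440.00 / 0.089 = $38,651.69

$38651.69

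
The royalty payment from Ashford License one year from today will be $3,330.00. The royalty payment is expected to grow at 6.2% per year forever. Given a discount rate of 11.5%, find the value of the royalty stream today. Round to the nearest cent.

Growing perpetuity: P = D₁ / (r − g) = $3,330.0000 / (0.115 − 0.062) = $62,830.19

$62830.19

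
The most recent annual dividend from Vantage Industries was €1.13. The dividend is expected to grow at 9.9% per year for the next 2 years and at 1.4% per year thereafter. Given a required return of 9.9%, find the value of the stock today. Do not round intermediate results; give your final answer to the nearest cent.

€15.74

D_1 = 1.24187
D_2 = 1.36482
Terminal value at year 2: TV = D_2×(1+g_2)/(r−g_2) = 1.38392/0.085 = 16.28144
P_0 = D_1/(1+r)^1 + D_2/(1+r)^2 + TV/(1+r)^2
    = 1.13000 + 1.13000 + 13.48024 = 15.74024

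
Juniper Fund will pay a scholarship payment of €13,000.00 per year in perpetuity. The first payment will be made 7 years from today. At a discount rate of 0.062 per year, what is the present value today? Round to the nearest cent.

Value at end of year 6: C / r = €13,000.00 / 0.062 = €209,677.4194
Discount to today: PV = €209,677.4194 / (1 + 0.062)^6 = €209,677.4194 / 1.434654 = €146,151.93

€146151.93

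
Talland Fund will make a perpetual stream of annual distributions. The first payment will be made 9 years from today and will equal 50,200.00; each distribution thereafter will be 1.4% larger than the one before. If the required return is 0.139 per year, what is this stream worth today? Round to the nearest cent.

141776.39

Value at end of year 8: C₁ / (r − g) = 50,200.00 / (0.139 − 0.014) = 401,600.0000
Discount to today: PV = 401,600.0000 / (1 + 0.139)^8 = 401,600.0000 / 2.832630 = 141,776.39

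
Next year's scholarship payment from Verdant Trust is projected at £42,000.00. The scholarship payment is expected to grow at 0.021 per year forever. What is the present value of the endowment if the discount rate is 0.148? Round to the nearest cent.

£330708.66

Growing perpetuity: P = D₁ / (r − g) = £42,000.0000 / (0.148 − 0.021) = £330,708.66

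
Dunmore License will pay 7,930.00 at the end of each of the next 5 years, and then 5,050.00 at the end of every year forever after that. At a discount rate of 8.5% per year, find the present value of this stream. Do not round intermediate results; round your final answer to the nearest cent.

PV of 5-year annuity: 7,930.00 × [1 − (1+0.085)^−5] / 0.085 = 31249.29169
Perpetuity value at year 5: 5,050.00 / 0.085 = 59411.76471
PV of perpetuity: 59411.76471 / (1+0.085)^5 = 39511.52221
Total PV = 31249.29169 + 39511.52221 = 70760.81389

70760.81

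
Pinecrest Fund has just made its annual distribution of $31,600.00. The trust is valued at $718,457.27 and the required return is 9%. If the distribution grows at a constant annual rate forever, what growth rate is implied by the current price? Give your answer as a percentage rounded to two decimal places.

P = D₀(1+g)/(r−g) ⇒ P(r−g) = D₀(1+g) ⇒ g(P+D₀) = P·r − D₀
g = (P·r − D₀)/(P + D₀) = ($718,457.27×0.09 − $31,600.00) / ($718,457.27 + $31,600.00) = 0.044078

4.41%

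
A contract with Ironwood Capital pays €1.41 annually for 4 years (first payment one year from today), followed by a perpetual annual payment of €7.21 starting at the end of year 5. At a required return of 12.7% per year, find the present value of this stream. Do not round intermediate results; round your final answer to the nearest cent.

PV of 4-year annuity: €1.41 × [1 − (1+0.127)^−4] / 0.127 = 4.22028
Perpetuity value at year 4: €7.21 / 0.127 = 56.77165
PV of perpetuity: 56.77165 / (1+0.127)^4 = 35.19135
Total PV = 4.22028 + 35.19135 = 39.41163

€39.41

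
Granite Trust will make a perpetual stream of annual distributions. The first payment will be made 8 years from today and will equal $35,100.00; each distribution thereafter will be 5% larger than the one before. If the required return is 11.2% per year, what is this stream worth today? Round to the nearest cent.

$269266.25

Value at end of year 7: C₁ / (r − g) = $35,100.00 / (0.112 − 0.05) = $566,129.0323
Discount to today: PV = $566,129.0323 / (1 + 0.112)^7 = $566,129.0323 / 2.102488 = $269,266.25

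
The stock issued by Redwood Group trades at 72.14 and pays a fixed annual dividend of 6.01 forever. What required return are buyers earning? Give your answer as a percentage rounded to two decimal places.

P = C/r ⇒ r = C/P = 6.01/72.14 = 0.083310

8.33%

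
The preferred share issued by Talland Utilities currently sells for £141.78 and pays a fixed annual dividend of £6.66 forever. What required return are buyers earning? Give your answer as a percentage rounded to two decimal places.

P = C/r ⇒ r = C/P = £6.66/£141.78 = 0.046974

4.70%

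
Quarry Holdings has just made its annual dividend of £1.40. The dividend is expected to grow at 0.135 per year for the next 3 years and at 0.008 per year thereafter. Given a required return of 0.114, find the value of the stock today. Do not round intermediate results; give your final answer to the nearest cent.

£18.44

D_1 = 1.58900
D_2 = 1.80351
D_3 = 2.04699
Terminal value at year 3: TV = D_3×(1+g_2)/(r−g_2) = 2.06337/0.106 = 19.46571
P_0 = D_1/(1+r)^1 + D_2/(1+r)^2 + D_3/(1+r)^3 + TV/(1+r)^3
    = 1.42639 + 1.45328 + 1.48068 + 14.08039 = 18.44074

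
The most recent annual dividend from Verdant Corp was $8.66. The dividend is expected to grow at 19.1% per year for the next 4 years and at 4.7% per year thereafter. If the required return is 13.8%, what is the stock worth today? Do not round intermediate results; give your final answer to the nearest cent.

D_1 = 10.31406
D_2 = 12.28405
D_3 = 14.63030
D_4 = 17.42469
Terminal value at year 4: TV = D_4×(1+g_2)/(r−g_2) = 18.24365/0.091 = 200.47962
P_0 = D_1/(1+r)^1 + D_2/(1+r)^2 + D_3/(1+r)^3 + D_4/(1+r)^4 + TV/(1+r)^4
    = 9.06332 + 9.48543 + 9.92719 + 10.38953 + 119.53668 = 158.40215

$158.40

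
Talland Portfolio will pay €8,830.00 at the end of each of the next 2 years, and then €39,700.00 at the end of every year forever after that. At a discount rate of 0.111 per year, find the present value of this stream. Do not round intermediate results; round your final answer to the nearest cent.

PV of 2-year annuity: €8,830.00 × [1 − (1+0.111)^−2] / 0.111 = 15101.52545
Perpetuity value at year 2: €39,700.00 / 0.111 = 357657.65766
PV of perpetuity: 357657.65766 / (1+0.111)^2 = 289760.65194
Total PV = 15101.52545 + 289760.65194 = 304862.17739

€304862.18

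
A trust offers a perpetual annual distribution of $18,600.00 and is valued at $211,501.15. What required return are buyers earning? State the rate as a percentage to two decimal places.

P = C/r ⇒ r = C/P = $18,600.00/$211,501.15 = 0.087943

8.79%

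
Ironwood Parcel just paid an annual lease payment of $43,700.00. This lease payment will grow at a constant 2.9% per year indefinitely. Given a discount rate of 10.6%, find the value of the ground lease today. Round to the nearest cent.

$583990.91

D₁ = D₀ × (1 + g) = $43,700.00 × 1.029 = $44,967.3000
Growing perpetuity: P = D₁ / (r − g) = $44,967.3000 / (0.106 − 0.029) = $583,990.91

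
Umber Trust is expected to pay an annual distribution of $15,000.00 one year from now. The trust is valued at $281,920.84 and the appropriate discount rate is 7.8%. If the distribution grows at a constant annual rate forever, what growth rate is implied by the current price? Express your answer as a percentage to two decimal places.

P = D₁/(r−g) ⇒ g = r − D₁/P = 0.078 − $15,000.00/$281,920.84 = 0.024794

2.48%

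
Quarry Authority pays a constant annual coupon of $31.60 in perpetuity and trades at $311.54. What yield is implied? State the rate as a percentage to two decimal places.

10.14%

P = C/r ⇒ r = C/P = $31.60/$311.54 = 0.101432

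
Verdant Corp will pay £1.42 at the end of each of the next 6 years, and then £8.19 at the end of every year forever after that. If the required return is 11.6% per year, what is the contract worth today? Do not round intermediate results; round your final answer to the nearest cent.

PV of 6-year annuity: £1.42 × [1 − (1+0.116)^−6] / 0.116 = 5.90494
Perpetuity value at year 6: £8.19 / 0.116 = 70.60345
PV of perpetuity: 70.60345 / (1+0.116)^6 = 36.54608
Total PV = 5.90494 + 36.54608 = 42.45102

£42.45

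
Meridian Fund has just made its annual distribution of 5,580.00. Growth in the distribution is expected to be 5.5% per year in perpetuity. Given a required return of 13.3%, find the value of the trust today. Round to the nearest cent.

D₁ = D₀ × (1 + g) = 5,580.00 × 1.055 = 5,886.9000
Growing perpetuity: P = D₁ / (r − g) = 5,886.9000 / (0.133 − 0.055) = 75,473.08

75473.08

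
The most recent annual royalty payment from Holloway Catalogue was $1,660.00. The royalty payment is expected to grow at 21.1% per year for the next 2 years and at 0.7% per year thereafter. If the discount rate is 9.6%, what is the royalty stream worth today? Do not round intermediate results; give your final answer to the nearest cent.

$26791.38

D_1 = 2010.26000
D_2 = 2434.42486
Terminal value at year 2: TV = D_2×(1+g_2)/(r−g_2) = 2451.46583/0.089 = 27544.55993
P_0 = D_1/(1+r)^1 + D_2/(1+r)^2 + TV/(1+r)^2
    = 1834.17883 + 2026.63373 + 22930.56364 = 26791.37620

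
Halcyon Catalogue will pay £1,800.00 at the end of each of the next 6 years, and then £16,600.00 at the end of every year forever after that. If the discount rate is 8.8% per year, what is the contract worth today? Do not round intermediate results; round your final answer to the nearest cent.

PV of 6-year annuity: £1,800.00 × [1 − (1+0.088)^−6] / 0.088 = 8123.02974
Perpetuity value at year 6: £16,600.00 / 0.088 = 188636.36364
PV of perpetuity: 188636.36364 / (1+0.088)^6 = 113723.97828
Total PV = 8123.02974 + 113723.97828 = 121847.00802

£121847.01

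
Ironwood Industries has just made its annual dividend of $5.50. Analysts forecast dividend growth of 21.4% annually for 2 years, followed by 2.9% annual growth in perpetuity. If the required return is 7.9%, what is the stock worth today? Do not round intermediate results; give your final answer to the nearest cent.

D_1 = 6.67700
D_2 = 8.10588
Terminal value at year 2: TV = D_2×(1+g_2)/(r−g_2) = 8.34095/0.05 = 166.81897
P_0 = D_1/(1+r)^1 + D_2/(1+r)^2 + TV/(1+r)^2
    = 6.18814 + 6.96237 + 143.28560 = 156.43611

$156.44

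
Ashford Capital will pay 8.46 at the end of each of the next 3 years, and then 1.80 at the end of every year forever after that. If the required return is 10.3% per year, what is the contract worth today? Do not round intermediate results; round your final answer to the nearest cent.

PV of 3-year annuity: 8.46 × [1 − (1+0.103)^−3] / 0.103 = 20.92815
Perpetuity value at year 3: 1.80 / 0.103 = 17.47573
PV of perpetuity: 17.47573 / (1+0.103)^3 = 13.02293
Total PV = 20.92815 + 13.02293 = 33.95108

33.95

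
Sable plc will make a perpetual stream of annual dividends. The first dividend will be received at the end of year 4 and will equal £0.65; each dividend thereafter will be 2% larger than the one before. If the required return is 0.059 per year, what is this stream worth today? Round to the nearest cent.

Value at end of year 3: C₁ / (r − g) = £0.65 / (0.059 − 0.02) = £16.6667
Discount to today: PV = £16.6667 / (1 + 0.059)^3 = £16.6667 / 1.187648 = £14.03

£14.03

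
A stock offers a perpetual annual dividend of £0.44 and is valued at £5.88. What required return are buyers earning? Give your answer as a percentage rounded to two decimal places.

7.48%

P = C/r ⇒ r = C/P = £0.44/£5.88 = 0.074830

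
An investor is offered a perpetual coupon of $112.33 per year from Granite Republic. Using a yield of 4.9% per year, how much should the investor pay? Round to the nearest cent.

Level perpetuity: PV = C / r = $112.33 / 0.049 = $2,292.45

$2292.45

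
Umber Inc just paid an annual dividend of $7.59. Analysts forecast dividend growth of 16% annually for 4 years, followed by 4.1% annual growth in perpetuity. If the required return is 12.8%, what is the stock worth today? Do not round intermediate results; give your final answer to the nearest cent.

$134.15

D_1 = 8.80440
D_2 = 10.21310
D_3 = 11.84720
D_4 = 13.74275
Terminal value at year 4: TV = D_4×(1+g_2)/(r−g_2) = 14.30621/0.087 = 164.43914
P_0 = D_1/(1+r)^1 + D_2/(1+r)^2 + D_3/(1+r)^3 + D_4/(1+r)^4 + TV/(1+r)^4
    = 7.80532 + 8.02675 + 8.25446 + 8.48862 + 101.57079 = 134.14593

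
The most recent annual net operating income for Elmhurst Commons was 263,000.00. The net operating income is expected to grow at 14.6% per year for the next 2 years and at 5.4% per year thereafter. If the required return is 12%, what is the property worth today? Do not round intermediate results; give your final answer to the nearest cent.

D_1 = 301398.00000
D_2 = 345402.10800
Terminal value at year 2: TV = D_2×(1+g_2)/(r−g_2) = 364053.82183/0.066 = 5515966.99745
P_0 = D_1/(1+r)^1 + D_2/(1+r)^2 + TV/(1+r)^2
    = 269105.35714 + 275352.44579 + 4397295.11914 = 4941752.92208

4941752.92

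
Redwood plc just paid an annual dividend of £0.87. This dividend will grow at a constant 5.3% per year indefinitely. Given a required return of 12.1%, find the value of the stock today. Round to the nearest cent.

D₁ = D₀ × (1 + g) = £0.87 × 1.053 = £0.9161
Growing perpetuity: P = D₁ / (r − g) = £0.9161 / (0.121 − 0.053) = £13.47

£13.47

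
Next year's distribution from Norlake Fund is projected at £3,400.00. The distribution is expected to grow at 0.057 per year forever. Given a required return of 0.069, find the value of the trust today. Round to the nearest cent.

Growing perpetuity: P = D₁ / (r − g) = £3,400.0000 / (0.069 − 0.057) = £283,333.33

£283333.33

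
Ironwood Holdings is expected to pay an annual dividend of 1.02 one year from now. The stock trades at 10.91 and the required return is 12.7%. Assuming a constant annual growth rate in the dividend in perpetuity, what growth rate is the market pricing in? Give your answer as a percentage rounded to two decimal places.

3.35%

P = D₁/(r−g) ⇒ g = r − D₁/P = 0.127 − 1.02/10.91 = 0.033508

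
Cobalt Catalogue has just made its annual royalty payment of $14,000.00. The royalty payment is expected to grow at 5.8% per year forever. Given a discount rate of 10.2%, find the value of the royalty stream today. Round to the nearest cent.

D₁ = D₀ × (1 + g) = $14,000.00 × 1.058 = $14,812.0000
Growing perpetuity: P = D₁ / (r − g) = $14,812.0000 / (0.102 − 0.058) = $336,636.36

$336636.36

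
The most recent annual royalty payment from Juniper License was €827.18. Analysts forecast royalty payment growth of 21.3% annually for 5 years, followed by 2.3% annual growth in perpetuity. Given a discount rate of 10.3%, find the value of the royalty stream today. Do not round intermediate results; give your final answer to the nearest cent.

€22564.86

D_1 = 1003.36934
D_2 = 1217.08701
D_3 = 1476.32654
D_4 = 1790.78410
D_5 = 2172.22111
Terminal value at year 5: TV = D_5×(1+g_2)/(r−g_2) = 2222.18219/0.08 = 27777.27742
P_0 = D_1/(1+r)^1 + D_2/(1+r)^2 + D_3/(1+r)^3 + D_4/(1+r)^4 + D_5/(1+r)^5 + TV/(1+r)^5
    = 909.67302 + 1000.39290 + 1100.16010 + 1209.87688 + 1330.53550 + 17014.22274 = 22564.86115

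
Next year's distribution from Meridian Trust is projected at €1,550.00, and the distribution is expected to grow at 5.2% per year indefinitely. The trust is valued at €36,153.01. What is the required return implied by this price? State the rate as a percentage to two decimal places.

P = D₁/(r − g) ⇒ r = D₁/P + g = €1,550.0000/€36,153.01 + 0.052 = 0.042873 + 0.052 = 0.094873

9.49%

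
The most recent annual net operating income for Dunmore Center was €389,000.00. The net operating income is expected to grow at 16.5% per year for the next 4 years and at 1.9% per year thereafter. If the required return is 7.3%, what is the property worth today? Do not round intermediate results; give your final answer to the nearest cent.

€12120190.75

D_1 = 453185.00000
D_2 = 527960.52500
D_3 = 615074.01163
D_4 = 716561.22354
Terminal value at year 4: TV = D_4×(1+g_2)/(r−g_2) = 730175.88679/0.054 = 13521775.68130
P_0 = D_1/(1+r)^1 + D_2/(1+r)^2 + D_3/(1+r)^3 + D_4/(1+r)^4 + TV/(1+r)^4
    = 422353.21528 + 458566.16571 + 497884.04758 + 540573.08055 + 10200814.24220 = 12120190.75132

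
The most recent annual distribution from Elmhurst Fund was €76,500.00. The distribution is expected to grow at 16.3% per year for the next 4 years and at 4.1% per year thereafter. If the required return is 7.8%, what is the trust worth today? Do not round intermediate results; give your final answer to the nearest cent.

€3287043.39

D_1 = 88969.50000
D_2 = 103471.52850
D_3 = 120337.38765
D_4 = 139952.38183
Terminal value at year 4: TV = D_4×(1+g_2)/(r−g_2) = 145690.42949/0.037 = 3937579.17532
P_0 = D_1/(1+r)^1 + D_2/(1+r)^2 + D_3/(1+r)^3 + D_4/(1+r)^4 + TV/(1+r)^4
    = 82532.00371 + 89039.62924 + 96060.37922 + 103634.71339 + 2915776.66591 = 3287043.39147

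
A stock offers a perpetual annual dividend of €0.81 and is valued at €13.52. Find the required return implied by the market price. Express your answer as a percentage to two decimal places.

P = C/r ⇒ r = C/P = €0.81/€13.52 = 0.059911

5.99%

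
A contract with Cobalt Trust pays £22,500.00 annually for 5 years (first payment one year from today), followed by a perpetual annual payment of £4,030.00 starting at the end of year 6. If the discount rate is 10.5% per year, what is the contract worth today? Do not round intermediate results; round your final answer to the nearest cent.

£107511.54

PV of 5-year annuity: £22,500.00 × [1 − (1+0.105)^−5] / 0.105 = 84214.31003
Perpetuity value at year 5: £4,030.00 / 0.105 = 38380.95238
PV of perpetuity: 38380.95238 / (1+0.105)^5 = 23297.23374
Total PV = 84214.31003 + 23297.23374 = 107511.54377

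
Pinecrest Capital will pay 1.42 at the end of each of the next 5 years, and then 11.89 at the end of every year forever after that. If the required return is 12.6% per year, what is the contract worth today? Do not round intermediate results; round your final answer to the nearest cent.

PV of 5-year annuity: 1.42 × [1 − (1+0.126)^−5] / 0.126 = 5.04360
Perpetuity value at year 5: 11.89 / 0.126 = 94.36508
PV of perpetuity: 94.36508 / (1+0.126)^5 = 52.13380
Total PV = 5.04360 + 52.13380 = 57.17740

57.18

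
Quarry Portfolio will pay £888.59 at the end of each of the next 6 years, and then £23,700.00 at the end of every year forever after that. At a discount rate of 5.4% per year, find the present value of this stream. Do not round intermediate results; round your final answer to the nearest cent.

£324571.69

PV of 6-year annuity: £888.59 × [1 − (1+0.054)^−6] / 0.054 = 4453.08368
Perpetuity value at year 6: £23,700.00 / 0.054 = 438888.88889
PV of perpetuity: 438888.88889 / (1+0.054)^6 = 320118.60887
Total PV = 4453.08368 + 320118.60887 = 324571.69255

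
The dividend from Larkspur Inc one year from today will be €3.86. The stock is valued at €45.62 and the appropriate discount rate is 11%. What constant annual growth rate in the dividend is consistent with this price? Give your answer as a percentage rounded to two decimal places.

P = D₁/(r−g) ⇒ g = r − D₁/P = 0.11 − €3.86/€45.62 = 0.025388

2.54%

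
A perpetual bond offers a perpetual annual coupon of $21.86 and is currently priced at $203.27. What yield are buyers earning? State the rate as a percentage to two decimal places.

10.75%

P = C/r ⇒ r = C/P = $21.86/$203.27 = 0.107542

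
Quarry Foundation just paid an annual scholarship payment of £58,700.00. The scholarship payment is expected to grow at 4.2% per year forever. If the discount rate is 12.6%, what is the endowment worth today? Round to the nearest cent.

D₁ = D₀ × (1 + g) = £58,700.00 × 1.042 = £61,165.4000
Growing perpetuity: P = D₁ / (r − g) = £61,165.4000 / (0.126 − 0.042) = £728,159.52

£728159.52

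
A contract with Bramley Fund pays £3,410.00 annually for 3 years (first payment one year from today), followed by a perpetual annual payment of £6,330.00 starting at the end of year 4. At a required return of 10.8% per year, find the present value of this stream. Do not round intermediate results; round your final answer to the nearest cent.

£51450.57

PV of 3-year annuity: £3,410.00 × [1 − (1+0.108)^−3] / 0.108 = 8362.13926
Perpetuity value at year 3: £6,330.00 / 0.108 = 58611.11111
PV of perpetuity: 58611.11111 / (1+0.108)^3 = 43088.43032
Total PV = 8362.13926 + 43088.43032 = 51450.56958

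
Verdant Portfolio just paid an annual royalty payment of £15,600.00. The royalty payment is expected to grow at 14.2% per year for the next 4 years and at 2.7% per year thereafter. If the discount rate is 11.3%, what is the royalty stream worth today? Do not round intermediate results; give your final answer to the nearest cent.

£273053.11

D_1 = 17815.20000
D_2 = 20344.95840
D_3 = 23233.94249
D_4 = 26533.16233
Terminal value at year 4: TV = D_4×(1+g_2)/(r−g_2) = 27249.55771/0.086 = 316855.32220
P_0 = D_1/(1+r)^1 + D_2/(1+r)^2 + D_3/(1+r)^3 + D_4/(1+r)^4 + TV/(1+r)^4
    = 16006.46900 + 16423.52884 + 16851.45547 + 17290.53203 + 206481.12083 = 273053.10618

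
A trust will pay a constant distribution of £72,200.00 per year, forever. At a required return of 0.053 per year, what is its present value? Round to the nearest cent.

£1362264.15

Level perpetuity: PV = C / r = £72,200.00 / 0.053 = £1,362,264.15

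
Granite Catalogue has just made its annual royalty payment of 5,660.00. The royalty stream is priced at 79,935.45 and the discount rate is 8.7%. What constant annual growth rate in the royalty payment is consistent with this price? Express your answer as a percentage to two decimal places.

1.51%

P = D₀(1+g)/(r−g) ⇒ P(r−g) = D₀(1+g) ⇒ g(P+D₀) = P·r − D₀
g = (P·r − D₀)/(P + D₀) = (79,935.45×0.087 − 5,660.00) / (79,935.45 + 5,660.00) = 0.015122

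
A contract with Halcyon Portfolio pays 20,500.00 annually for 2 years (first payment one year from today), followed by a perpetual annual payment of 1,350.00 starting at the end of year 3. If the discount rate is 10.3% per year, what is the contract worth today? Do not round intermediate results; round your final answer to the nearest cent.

PV of 2-year annuity: 20,500.00 × [1 − (1+0.103)^−2] / 0.103 = 35435.78915
Perpetuity value at year 2: 1,350.00 / 0.103 = 13106.79612
PV of perpetuity: 13106.79612 / (1+0.103)^2 = 10773.21976
Total PV = 35435.78915 + 10773.21976 = 46209.00891

46209.01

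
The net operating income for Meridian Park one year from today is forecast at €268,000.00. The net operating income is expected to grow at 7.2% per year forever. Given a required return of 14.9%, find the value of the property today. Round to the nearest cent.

Growing perpetuity: P = D₁ / (r − g) = €268,000.0000 / (0.149 − 0.072) = €3,480,519.48

€3480519.48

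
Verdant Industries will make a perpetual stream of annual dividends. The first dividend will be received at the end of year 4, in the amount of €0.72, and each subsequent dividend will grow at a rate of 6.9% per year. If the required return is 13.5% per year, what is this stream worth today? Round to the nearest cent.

Value at end of year 3: C₁ / (r − g) = €0.72 / (0.135 − 0.069) = €10.9091
Discount to today: PV = €10.9091 / (1 + 0.135)^3 = €10.9091 / 1.462135 = €7.46

€7.46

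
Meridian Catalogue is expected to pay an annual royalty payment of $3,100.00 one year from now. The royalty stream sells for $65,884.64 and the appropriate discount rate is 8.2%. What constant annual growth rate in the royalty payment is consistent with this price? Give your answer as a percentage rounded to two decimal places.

P = D₁/(r−g) ⇒ g = r − D₁/P = 0.082 − $3,100.00/$65,884.64 = 0.034948

3.49%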